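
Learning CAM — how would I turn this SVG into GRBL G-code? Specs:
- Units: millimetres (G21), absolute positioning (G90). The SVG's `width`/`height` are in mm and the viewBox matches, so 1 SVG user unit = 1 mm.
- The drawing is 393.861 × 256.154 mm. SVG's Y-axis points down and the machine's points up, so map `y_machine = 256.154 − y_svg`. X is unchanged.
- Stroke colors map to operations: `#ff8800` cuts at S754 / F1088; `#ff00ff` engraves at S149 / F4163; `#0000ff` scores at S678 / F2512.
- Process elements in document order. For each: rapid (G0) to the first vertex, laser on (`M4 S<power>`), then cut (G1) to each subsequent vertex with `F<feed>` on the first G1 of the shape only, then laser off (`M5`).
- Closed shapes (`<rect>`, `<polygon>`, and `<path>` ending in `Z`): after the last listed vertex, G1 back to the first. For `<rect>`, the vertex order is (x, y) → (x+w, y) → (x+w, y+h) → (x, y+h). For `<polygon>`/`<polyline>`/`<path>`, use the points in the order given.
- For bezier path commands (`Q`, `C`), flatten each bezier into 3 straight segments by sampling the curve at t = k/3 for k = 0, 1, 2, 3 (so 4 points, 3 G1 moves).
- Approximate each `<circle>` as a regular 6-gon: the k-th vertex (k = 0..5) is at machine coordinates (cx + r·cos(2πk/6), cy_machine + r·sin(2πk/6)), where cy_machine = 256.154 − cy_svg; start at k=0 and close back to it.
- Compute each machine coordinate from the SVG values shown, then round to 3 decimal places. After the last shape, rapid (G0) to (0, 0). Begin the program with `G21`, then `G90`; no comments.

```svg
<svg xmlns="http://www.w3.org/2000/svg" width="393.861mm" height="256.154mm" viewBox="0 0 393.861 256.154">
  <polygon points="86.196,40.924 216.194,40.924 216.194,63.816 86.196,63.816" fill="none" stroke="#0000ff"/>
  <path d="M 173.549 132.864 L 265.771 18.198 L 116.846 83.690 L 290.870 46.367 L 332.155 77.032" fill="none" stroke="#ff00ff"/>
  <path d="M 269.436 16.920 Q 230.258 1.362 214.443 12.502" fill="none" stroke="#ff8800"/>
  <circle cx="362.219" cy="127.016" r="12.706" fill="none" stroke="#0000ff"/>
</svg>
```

G21
G90
G0 X86.196 Y215.230
M4 S678
G1 X216.194 Y215.230 F2512
G1 X216.194 Y192.338
G1 X86.196 Y192.338
G1 X86.196 Y215.230
M5
G0 X173.549 Y123.290
M4 S149
G1 X265.771 Y237.956 F4163
G1 X116.846 Y172.464
G1 X290.870 Y209.787
G1 X332.155 Y179.122
M5
G0 X269.436 Y239.234
M4 S754
G1 X245.913 Y246.640 F1088
G1 X227.582 Y248.112
G1 X214.443 Y243.652
M5
G0 X374.925 Y129.138
M4 S678
G1 X368.572 Y140.142 F2512
G1 X355.866 Y140.142
G1 X349.513 Y129.138
G1 X355.866 Y118.134
G1 X368.572 Y118.134
G1 X374.925 Y129.138
M5
G0 X0.000 Y0.000

viewBox `0 0 393.861 256.154` with mm width/height → 1 unit = 1 mm. Flip: y_m = 256.154 − y_svg.

**Shape 1** — `<polygon>` rectangle, stroke `#0000ff` → score (S678, F2512). Machine vertices: (86.196,215.230) → (216.194,215.230) → (216.194,192.338) → (86.196,192.338) → (86.196,215.230). Closed: final G1 returns to the first vertex.

**Shape 2** — `<path>` open polyline, stroke `#ff00ff` → engrave (S149, F4163). Machine vertices: (173.549,123.290) → (265.771,237.956) → (116.846,172.464) → (290.870,209.787) → (332.155,179.122). Open path.

**Shape 3** — `<path>` quadratic bezier, stroke `#ff8800` → cut (S754, F1088). Control points (SVG): P0=(269.436,16.920), P1=(230.258,1.362), P2=(214.443,12.502); sampled at t=k/3. Machine vertices: (269.436,239.234) → (245.913,246.640) → (227.582,248.112) → (214.443,243.652). Open path.

**Shape 4** — `<circle>` circle, stroke `#0000ff` → score (S678, F2512). Machine vertices: (374.925,129.138) → (368.572,140.142) → (355.866,140.142) → (349.513,129.138) → (355.866,118.134) → (368.572,118.134) → (374.925,129.138). Closed: final G1 returns to the first vertex.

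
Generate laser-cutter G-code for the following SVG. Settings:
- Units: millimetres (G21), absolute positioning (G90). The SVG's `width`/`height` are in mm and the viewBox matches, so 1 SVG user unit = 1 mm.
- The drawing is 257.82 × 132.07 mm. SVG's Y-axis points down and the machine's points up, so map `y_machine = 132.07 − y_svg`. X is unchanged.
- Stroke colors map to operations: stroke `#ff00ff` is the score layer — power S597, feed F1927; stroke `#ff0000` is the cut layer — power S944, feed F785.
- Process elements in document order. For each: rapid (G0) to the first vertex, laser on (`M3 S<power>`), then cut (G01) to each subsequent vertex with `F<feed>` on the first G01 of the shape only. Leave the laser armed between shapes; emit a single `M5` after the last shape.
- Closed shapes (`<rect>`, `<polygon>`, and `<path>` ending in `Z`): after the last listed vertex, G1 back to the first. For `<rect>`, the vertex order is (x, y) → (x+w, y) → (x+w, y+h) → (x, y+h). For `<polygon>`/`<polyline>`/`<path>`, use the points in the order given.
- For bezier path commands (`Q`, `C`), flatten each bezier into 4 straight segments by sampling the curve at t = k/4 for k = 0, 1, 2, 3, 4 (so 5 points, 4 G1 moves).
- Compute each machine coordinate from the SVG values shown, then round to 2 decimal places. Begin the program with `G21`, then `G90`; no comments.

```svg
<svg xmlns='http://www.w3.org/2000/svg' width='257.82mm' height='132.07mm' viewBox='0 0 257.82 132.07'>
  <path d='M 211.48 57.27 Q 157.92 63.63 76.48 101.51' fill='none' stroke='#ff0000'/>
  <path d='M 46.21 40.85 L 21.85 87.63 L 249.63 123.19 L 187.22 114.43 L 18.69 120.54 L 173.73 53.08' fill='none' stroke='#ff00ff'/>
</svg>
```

G21
G90
G0 X211.48 Y74.80
M3 S944
G01 X182.96 Y69.65 F785
G01 X150.95 Y60.56
G01 X115.46 Y47.53
G01 X76.48 Y30.56
G0 X46.21 Y91.22
M3 S597
G01 X21.85 Y44.44 F1927
G01 X249.63 Y8.88
G01 X187.22 Y17.64
G01 X18.69 Y11.53
G01 X173.73 Y78.99
M5

1 u = 1 mm; y_m = 132.07 − y.

[1] `<path>` quadratic bezier, #ff0000→cut S944 F785: (211.48,74.80) → (182.96,69.65) → (150.95,60.56) → (115.46,47.53) → (76.48,30.56)

[2] `<path>` open polyline, #ff00ff→score S597 F1927: (46.21,91.22) → (21.85,44.44) → (249.63,8.88) → (187.22,17.64) → (18.69,11.53) → (173.73,78.99)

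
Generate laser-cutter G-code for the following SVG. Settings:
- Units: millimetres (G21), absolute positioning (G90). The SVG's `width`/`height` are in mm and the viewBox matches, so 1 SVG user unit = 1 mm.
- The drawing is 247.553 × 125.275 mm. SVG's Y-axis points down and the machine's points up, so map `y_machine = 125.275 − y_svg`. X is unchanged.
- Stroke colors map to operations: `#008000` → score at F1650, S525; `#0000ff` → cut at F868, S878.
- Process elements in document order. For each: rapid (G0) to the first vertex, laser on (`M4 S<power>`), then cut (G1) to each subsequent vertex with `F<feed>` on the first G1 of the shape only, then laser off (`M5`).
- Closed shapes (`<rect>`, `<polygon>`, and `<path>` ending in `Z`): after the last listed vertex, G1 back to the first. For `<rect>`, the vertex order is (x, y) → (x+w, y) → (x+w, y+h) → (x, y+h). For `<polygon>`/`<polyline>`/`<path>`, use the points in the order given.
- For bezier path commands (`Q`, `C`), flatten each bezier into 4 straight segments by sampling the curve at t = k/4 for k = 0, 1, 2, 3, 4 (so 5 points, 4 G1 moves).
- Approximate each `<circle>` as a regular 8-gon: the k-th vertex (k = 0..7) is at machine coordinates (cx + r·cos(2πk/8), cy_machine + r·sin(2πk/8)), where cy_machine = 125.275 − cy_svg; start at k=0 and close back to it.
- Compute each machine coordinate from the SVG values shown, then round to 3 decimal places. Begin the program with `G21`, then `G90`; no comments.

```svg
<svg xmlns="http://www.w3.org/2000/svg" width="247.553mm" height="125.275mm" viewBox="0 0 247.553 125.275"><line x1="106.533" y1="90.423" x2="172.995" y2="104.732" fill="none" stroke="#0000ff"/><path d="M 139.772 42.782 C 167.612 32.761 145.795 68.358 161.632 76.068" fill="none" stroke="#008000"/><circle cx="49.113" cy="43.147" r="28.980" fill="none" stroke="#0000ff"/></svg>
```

1 u = 1 mm; y_m = 125.275 − y.

[1] `<line>` line segment, #0000ff→cut S878 F868: (106.533,34.852) → (172.995,20.543)

[2] `<path>` cubic bezier, #008000→score S525 F1650: (139.772,82.493) → (152.706,82.604) → (155.203,72.499) → (155.450,59.070) → (161.632,49.207)

[3] `<circle>` circle, #0000ff→cut S878 F868: (78.093,82.128) → (69.605,102.620) → (49.113,111.108) → (28.621,102.620) → (20.133,82.128) → (28.621,61.636) → (49.113,53.148) → (69.605,61.636) → (78.093,82.128) (closed)

G21
G90
G0 X106.533 Y34.852
M4 S878
G1 X172.995 Y20.543 F868
M5
G0 X139.772 Y82.493
M4 S525
G1 X152.706 Y82.604 F1650
G1 X155.203 Y72.499
G1 X155.450 Y59.070
G1 X161.632 Y49.207
M5
G0 X78.093 Y82.128
M4 S878
G1 X69.605 Y102.620 F868
G1 X49.113 Y111.108
G1 X28.621 Y102.620
G1 X20.133 Y82.128
G1 X28.621 Y61.636
G1 X49.113 Y53.148
G1 X69.605 Y61.636
G1 X78.093 Y82.128
M5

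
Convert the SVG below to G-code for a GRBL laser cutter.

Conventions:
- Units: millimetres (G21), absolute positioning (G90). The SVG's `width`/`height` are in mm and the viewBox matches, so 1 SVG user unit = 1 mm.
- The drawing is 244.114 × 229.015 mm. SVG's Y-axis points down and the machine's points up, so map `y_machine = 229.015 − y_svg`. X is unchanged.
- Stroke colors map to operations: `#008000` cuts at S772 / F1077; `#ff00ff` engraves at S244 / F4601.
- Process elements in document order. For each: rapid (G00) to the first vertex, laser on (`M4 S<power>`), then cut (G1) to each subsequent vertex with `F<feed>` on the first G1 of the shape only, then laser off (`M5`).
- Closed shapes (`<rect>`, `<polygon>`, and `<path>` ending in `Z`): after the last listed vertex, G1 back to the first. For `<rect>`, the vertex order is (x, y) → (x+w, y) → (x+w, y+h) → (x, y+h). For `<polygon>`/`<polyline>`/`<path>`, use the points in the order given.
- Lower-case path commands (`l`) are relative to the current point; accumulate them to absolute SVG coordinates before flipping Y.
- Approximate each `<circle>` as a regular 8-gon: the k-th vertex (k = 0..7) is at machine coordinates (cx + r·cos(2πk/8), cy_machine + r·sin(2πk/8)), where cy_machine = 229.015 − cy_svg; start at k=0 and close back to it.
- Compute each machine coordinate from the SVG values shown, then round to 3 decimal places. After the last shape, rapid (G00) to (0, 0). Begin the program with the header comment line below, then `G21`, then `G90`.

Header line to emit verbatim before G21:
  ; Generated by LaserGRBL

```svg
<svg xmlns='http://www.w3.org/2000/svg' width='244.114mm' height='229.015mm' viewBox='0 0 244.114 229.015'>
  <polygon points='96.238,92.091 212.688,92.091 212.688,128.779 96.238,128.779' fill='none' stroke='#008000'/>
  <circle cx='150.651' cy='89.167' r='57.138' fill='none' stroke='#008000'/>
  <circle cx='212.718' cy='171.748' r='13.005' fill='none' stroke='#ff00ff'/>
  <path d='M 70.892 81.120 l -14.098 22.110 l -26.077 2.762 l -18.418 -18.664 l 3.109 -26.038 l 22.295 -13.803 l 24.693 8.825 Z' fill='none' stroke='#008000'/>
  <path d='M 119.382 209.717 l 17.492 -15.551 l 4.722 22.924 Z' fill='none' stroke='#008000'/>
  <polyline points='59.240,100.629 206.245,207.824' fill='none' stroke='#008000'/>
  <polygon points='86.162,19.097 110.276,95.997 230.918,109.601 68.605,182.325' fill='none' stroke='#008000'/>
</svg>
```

viewBox `0 0 244.114 229.015` with mm width/height → 1 unit = 1 mm. Flip: y_m = 229.015 − y_svg.

**Shape 1** — `<polygon>` rectangle, stroke `#008000` → cut (S772, F1077). Machine vertices: (96.238,136.924) → (212.688,136.924) → (212.688,100.236) → (96.238,100.236) → (96.238,136.924). Closed: final G1 returns to the first vertex.

**Shape 2** — `<circle>` circle, stroke `#008000` → cut (S772, F1077). Machine vertices: (207.789,139.848) → (191.054,180.251) → (150.651,196.986) → (110.248,180.251) → (93.513,139.848) → (110.248,99.445) → (150.651,82.710) → (191.054,99.445) → (207.789,139.848). Closed: final G1 returns to the first vertex.

**Shape 3** — `<circle>` circle, stroke `#ff00ff` → engrave (S244, F4601). Machine vertices: (225.723,57.267) → (221.914,66.463) → (212.718,70.272) → (203.522,66.463) → (199.713,57.267) → (203.522,48.071) → (212.718,44.262) → (221.914,48.071) → (225.723,57.267). Closed: final G1 returns to the first vertex.

**Shape 4** — `<path>` regular polygon, stroke `#008000` → cut (S772, F1077). Machine vertices: (70.892,147.895) → (56.794,125.785) → (30.717,123.023) → (12.299,141.687) → (15.408,167.725) → (37.703,181.528) → (62.396,172.703) → (70.892,147.895). Closed: final G1 returns to the first vertex.

**Shape 5** — `<path>` regular polygon, stroke `#008000` → cut (S772, F1077). Machine vertices: (119.382,19.298) → (136.874,34.849) → (141.596,11.925) → (119.382,19.298). Closed: final G1 returns to the first vertex.

**Shape 6** — `<polyline>` line segment, stroke `#008000` → cut (S772, F1077). Machine vertices: (59.240,128.386) → (206.245,21.191). Open path.

**Shape 7** — `<polygon>` closed polygon, stroke `#008000` → cut (S772, F1077). Machine vertices: (86.162,209.918) → (110.276,133.018) → (230.918,119.414) → (68.605,46.690) → (86.162,209.918). Closed: final G1 returns to the first vertex.

; Generated by LaserGRBL
G21
G90
G00 X96.238 Y136.924
M4 S772
G1 X212.688 Y136.924 F1077
G1 X212.688 Y100.236
G1 X96.238 Y100.236
G1 X96.238 Y136.924
M5
G00 X207.789 Y139.848
M4 S772
G1 X191.054 Y180.251 F1077
G1 X150.651 Y196.986
G1 X110.248 Y180.251
G1 X93.513 Y139.848
G1 X110.248 Y99.445
G1 X150.651 Y82.710
G1 X191.054 Y99.445
G1 X207.789 Y139.848
M5
G00 X225.723 Y57.267
M4 S244
G1 X221.914 Y66.463 F4601
G1 X212.718 Y70.272
G1 X203.522 Y66.463
G1 X199.713 Y57.267
G1 X203.522 Y48.071
G1 X212.718 Y44.262
G1 X221.914 Y48.071
G1 X225.723 Y57.267
M5
G00 X70.892 Y147.895
M4 S772
G1 X56.794 Y125.785 F1077
G1 X30.717 Y123.023
G1 X12.299 Y141.687
G1 X15.408 Y167.725
G1 X37.703 Y181.528
G1 X62.396 Y172.703
G1 X70.892 Y147.895
M5
G00 X119.382 Y19.298
M4 S772
G1 X136.874 Y34.849 F1077
G1 X141.596 Y11.925
G1 X119.382 Y19.298
M5
G00 X59.240 Y128.386
M4 S772
G1 X206.245 Y21.191 F1077
M5
G00 X86.162 Y209.918
M4 S772
G1 X110.276 Y133.018 F1077
G1 X230.918 Y119.414
G1 X68.605 Y46.690
G1 X86.162 Y209.918
M5
G00 X0.000 Y0.000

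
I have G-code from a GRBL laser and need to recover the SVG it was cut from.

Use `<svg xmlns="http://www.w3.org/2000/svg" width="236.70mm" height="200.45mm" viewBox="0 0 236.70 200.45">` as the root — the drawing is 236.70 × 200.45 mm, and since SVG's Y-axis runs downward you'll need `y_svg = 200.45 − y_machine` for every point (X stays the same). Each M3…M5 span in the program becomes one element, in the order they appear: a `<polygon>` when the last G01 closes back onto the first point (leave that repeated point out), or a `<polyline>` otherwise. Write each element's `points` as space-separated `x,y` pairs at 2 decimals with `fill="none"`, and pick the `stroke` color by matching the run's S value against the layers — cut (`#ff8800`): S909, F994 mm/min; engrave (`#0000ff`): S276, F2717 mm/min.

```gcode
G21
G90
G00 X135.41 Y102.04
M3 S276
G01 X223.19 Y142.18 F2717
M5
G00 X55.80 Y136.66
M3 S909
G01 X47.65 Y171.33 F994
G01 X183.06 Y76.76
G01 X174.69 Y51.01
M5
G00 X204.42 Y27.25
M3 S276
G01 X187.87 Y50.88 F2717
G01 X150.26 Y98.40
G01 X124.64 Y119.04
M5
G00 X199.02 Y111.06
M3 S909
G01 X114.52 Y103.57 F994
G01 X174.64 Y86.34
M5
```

Machine Y-up, SVG Y-down with viewBox height 200.45, so y_svg = 200.45 − y_machine; X carries over.

Run 1: S276 ⇒ engrave layer `#0000ff`. The run is open, so emit a `<polyline>` with points (Y-flipped): 135.41,98.41 223.19,58.27.

Run 2: power S909 maps to stroke `#ff8800` (cut). The run is open, so emit a `<polyline>` with points (Y-flipped): 55.80,63.79 47.65,29.12 183.06,123.69 174.69,149.44.

Run 3: S276 ⇒ engrave layer `#0000ff`. The run is open, so emit a `<polyline>` with points (Y-flipped): 204.42,173.20 187.87,149.57 150.26,102.05 124.64,81.41.

Run 4: S909 ⇒ cut layer `#ff8800`. The run is open, so emit a `<polyline>` with points (Y-flipped): 199.02,89.39 114.52,96.88 174.64,114.11.

<svg xmlns="http://www.w3.org/2000/svg" width="236.70mm" height="200.45mm" viewBox="0 0 236.70 200.45">
  <polyline points="135.41,98.41 223.19,58.27" fill="none" stroke="#0000ff"/>
  <polyline points="55.80,63.79 47.65,29.12 183.06,123.69 174.69,149.44" fill="none" stroke="#ff8800"/>
  <polyline points="204.42,173.20 187.87,149.57 150.26,102.05 124.64,81.41" fill="none" stroke="#0000ff"/>
  <polyline points="199.02,89.39 114.52,96.88 174.64,114.11" fill="none" stroke="#ff8800"/>
</svg>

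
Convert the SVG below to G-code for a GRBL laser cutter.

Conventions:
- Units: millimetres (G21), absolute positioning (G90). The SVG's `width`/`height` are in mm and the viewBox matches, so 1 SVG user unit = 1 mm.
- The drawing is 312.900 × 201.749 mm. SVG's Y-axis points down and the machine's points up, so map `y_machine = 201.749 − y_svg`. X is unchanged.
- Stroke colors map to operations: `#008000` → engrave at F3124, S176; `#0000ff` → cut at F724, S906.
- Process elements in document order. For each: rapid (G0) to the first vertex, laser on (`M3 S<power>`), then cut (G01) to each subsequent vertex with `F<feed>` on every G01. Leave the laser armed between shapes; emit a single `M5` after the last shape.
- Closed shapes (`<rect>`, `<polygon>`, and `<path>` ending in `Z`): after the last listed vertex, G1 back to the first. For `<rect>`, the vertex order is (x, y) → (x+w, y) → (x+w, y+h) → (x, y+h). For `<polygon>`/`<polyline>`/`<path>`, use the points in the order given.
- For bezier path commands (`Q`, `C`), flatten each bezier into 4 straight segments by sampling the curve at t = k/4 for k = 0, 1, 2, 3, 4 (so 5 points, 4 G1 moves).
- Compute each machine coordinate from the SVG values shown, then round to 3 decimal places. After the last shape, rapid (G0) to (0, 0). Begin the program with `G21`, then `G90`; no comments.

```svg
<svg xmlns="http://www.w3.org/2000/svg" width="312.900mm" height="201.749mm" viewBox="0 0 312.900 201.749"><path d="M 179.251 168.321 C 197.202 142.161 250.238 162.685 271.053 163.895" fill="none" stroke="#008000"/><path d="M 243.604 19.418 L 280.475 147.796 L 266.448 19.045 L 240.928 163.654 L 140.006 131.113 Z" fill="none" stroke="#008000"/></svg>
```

G21
G90
G0 X179.251 Y33.428
M3 S176
G01 X198.241 Y45.326 F3124
G01 X224.078 Y45.905 F3124
G01 X250.452 Y41.352 F3124
G01 X271.053 Y37.854 F3124
G0 X243.604 Y182.331
M3 S176
G01 X280.475 Y53.953 F3124
G01 X266.448 Y182.704 F3124
G01 X240.928 Y38.095 F3124
G01 X140.006 Y70.636 F3124
G01 X243.604 Y182.331 F3124
M5
G0 X0.000 Y0.000

1 u = 1 mm; y_m = 201.749 − y.

[1] `<path>` cubic bezier, #008000→engrave S176 F3124: (179.251,33.428) → (198.241,45.326) → (224.078,45.905) → (250.452,41.352) → (271.053,37.854)

[2] `<path>` closed polygon, #008000→engrave S176 F3124: (243.604,182.331) → (280.475,53.953) → (266.448,182.704) → (240.928,38.095) → (140.006,70.636) → (243.604,182.331) (closed)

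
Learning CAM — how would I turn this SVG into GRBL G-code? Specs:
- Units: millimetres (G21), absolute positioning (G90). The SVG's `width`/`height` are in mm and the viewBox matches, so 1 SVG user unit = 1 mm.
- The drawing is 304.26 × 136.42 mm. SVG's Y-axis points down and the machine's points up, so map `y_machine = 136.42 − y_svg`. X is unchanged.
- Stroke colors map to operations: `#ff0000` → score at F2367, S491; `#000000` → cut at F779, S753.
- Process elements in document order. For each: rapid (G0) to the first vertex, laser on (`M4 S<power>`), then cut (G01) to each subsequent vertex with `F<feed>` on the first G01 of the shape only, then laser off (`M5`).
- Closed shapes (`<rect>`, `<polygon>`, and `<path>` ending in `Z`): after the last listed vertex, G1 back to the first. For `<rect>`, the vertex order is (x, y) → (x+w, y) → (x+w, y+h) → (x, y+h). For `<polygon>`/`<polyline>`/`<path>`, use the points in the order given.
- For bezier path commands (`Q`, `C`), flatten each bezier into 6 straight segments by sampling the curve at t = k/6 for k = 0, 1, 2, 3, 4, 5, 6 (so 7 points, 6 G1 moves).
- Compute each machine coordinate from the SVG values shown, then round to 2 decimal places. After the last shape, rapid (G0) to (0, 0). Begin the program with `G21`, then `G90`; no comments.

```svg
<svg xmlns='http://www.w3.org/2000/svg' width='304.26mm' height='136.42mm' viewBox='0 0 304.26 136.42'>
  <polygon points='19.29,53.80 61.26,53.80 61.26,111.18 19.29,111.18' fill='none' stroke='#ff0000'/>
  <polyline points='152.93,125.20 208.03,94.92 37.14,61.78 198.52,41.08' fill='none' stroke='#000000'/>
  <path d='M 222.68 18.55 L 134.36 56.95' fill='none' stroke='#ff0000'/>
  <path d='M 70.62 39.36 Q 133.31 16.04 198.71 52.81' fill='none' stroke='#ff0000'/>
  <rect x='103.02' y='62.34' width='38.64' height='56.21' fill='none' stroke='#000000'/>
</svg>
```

viewBox `0 0 304.26 136.42` with mm width/height → 1 unit = 1 mm. Flip: y_m = 136.42 − y_svg.

**Shape 1** — `<polygon>` rectangle, stroke `#ff0000` → score (S491, F2367). Machine vertices: (19.29,82.62) → (61.26,82.62) → (61.26,25.24) → (19.29,25.24) → (19.29,82.62). Closed: final G1 returns to the first vertex.

**Shape 2** — `<polyline>` open polyline, stroke `#000000` → cut (S753, F779). Machine vertices: (152.93,11.22) → (208.03,41.50) → (37.14,74.64) → (198.52,95.34). Open path.

**Shape 3** — `<path>` line segment, stroke `#ff0000` → score (S491, F2367). Machine vertices: (222.68,117.87) → (134.36,79.47). Open path.

**Shape 4** — `<path>` quadratic bezier, stroke `#ff0000` → score (S491, F2367). Control points (SVG): P0=(70.62,39.36), P1=(133.31,16.04), P2=(198.71,52.81); sampled at t=k/6. Machine vertices: (70.62,97.06) → (91.59,103.16) → (112.71,105.93) → (133.99,105.36) → (155.41,101.45) → (176.99,94.20) → (198.71,83.61). Open path.

**Shape 5** — `<rect>` rectangle, stroke `#000000` → cut (S753, F779). Machine vertices: (103.02,74.08) → (141.66,74.08) → (141.66,17.87) → (103.02,17.87) → (103.02,74.08). Closed: final G1 returns to the first vertex.

G21
G90
G0 X19.29 Y82.62
M4 S491
G01 X61.26 Y82.62 F2367
G01 X61.26 Y25.24
G01 X19.29 Y25.24
G01 X19.29 Y82.62
M5
G0 X152.93 Y11.22
M4 S753
G01 X208.03 Y41.50 F779
G01 X37.14 Y74.64
G01 X198.52 Y95.34
M5
G0 X222.68 Y117.87
M4 S491
G01 X134.36 Y79.47 F2367
M5
G0 X70.62 Y97.06
M4 S491
G01 X91.59 Y103.16 F2367
G01 X112.71 Y105.93
G01 X133.99 Y105.36
G01 X155.41 Y101.45
G01 X176.99 Y94.20
G01 X198.71 Y83.61
M5
G0 X103.02 Y74.08
M4 S753
G01 X141.66 Y74.08 F779
G01 X141.66 Y17.87
G01 X103.02 Y17.87
G01 X103.02 Y74.08
M5
G0 X0.00 Y0.00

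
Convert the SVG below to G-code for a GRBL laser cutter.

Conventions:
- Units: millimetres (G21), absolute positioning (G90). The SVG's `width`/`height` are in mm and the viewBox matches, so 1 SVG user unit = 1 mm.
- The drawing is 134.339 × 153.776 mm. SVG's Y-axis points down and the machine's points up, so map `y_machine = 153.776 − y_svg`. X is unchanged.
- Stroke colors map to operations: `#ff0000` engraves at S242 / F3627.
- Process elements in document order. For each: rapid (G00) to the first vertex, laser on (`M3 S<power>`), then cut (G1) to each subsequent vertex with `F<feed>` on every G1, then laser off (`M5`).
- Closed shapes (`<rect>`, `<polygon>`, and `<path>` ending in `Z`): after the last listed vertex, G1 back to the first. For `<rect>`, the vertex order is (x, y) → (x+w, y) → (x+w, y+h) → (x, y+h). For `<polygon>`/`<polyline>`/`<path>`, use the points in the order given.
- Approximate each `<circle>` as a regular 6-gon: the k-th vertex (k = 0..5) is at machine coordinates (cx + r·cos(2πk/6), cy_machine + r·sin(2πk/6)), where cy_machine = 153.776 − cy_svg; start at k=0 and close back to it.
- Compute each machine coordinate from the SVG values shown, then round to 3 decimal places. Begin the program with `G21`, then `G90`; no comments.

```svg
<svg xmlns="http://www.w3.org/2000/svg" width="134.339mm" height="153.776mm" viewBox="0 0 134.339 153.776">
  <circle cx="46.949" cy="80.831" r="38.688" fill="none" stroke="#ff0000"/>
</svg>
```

Since the viewBox matches the mm dimensions, user units are millimetres directly. The only transform is the Y-flip y_m = 153.776 − y_svg.

Shape 1 is a circle drawn with `<circle>`. Its stroke #ff0000 means engrave at S242, F3627. After flipping Y the toolpath is (85.637,72.945) → (66.293,106.450) → (27.605,106.450) → (8.261,72.945) → (27.605,39.440) → (66.293,39.440) → (85.637,72.945), returning to the start.

G21
G90
G00 X85.637 Y72.945
M3 S242
G1 X66.293 Y106.450 F3627
G1 X27.605 Y106.450 F3627
G1 X8.261 Y72.945 F3627
G1 X27.605 Y39.440 F3627
G1 X66.293 Y39.440 F3627
G1 X85.637 Y72.945 F3627
M5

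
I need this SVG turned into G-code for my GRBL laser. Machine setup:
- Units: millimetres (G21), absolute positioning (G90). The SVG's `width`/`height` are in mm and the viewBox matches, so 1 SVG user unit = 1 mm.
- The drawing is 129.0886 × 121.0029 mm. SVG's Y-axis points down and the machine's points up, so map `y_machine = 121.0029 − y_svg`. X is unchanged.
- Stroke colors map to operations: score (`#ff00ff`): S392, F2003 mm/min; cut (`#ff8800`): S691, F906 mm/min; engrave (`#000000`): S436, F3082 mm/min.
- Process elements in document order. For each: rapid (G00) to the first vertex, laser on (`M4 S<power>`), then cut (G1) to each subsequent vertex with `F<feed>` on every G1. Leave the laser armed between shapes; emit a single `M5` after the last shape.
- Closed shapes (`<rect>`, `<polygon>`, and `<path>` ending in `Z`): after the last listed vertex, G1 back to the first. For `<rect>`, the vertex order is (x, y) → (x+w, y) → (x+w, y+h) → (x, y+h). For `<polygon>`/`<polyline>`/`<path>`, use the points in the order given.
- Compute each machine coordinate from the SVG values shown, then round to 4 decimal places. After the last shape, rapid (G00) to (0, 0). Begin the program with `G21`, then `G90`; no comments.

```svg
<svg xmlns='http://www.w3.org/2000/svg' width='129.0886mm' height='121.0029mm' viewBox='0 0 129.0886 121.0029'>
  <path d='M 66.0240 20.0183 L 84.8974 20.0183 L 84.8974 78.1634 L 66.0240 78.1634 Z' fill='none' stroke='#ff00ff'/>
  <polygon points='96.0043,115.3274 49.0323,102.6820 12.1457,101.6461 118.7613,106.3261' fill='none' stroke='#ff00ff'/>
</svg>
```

1 u = 1 mm; y_m = 121.0029 − y.

[1] `<path>` rectangle, #ff00ff→score S392 F2003: (66.0240,100.9846) → (84.8974,100.9846) → (84.8974,42.8395) → (66.0240,42.8395) → (66.0240,100.9846) (closed)

[2] `<polygon>` closed polygon, #ff00ff→score S392 F2003: (96.0043,5.6755) → (49.0323,18.3209) → (12.1457,19.3568) → (118.7613,14.6768) → (96.0043,5.6755) (closed)

G21
G90
G00 X66.0240 Y100.9846
M4 S392
G1 X84.8974 Y100.9846 F2003
G1 X84.8974 Y42.8395 F2003
G1 X66.0240 Y42.8395 F2003
G1 X66.0240 Y100.9846 F2003
G00 X96.0043 Y5.6755
M4 S392
G1 X49.0323 Y18.3209 F2003
G1 X12.1457 Y19.3568 F2003
G1 X118.7613 Y14.6768 F2003
G1 X96.0043 Y5.6755 F2003
M5
G00 X0.0000 Y0.0000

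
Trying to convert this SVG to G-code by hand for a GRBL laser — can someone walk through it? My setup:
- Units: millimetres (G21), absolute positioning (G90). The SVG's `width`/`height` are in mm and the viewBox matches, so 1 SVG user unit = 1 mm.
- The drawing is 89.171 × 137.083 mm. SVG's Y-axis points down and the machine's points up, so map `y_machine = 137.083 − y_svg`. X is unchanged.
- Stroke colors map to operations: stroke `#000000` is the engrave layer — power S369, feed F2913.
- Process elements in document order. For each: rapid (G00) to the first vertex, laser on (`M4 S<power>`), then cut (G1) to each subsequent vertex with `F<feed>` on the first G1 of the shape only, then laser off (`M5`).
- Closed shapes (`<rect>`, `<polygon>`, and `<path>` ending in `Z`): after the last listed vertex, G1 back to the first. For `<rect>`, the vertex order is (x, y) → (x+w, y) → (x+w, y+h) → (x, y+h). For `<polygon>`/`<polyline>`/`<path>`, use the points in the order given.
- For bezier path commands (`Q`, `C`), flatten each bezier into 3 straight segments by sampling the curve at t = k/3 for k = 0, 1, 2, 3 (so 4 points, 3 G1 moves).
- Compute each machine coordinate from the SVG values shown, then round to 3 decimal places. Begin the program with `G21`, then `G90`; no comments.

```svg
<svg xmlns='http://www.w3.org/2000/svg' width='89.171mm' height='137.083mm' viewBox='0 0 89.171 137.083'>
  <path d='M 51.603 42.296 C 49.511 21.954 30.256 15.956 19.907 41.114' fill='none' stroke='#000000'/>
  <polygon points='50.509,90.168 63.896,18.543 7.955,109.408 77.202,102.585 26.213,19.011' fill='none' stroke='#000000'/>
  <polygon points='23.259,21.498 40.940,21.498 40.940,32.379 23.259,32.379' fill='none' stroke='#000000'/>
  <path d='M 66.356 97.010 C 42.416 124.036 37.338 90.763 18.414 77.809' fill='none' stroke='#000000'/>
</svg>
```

G21
G90
G00 X51.603 Y94.787
M4 S369
G1 X44.756 Y109.725 F2913
G1 X32.259 Y111.364
G1 X19.907 Y95.969
M5
G00 X50.509 Y46.915
M4 S369
G1 X63.896 Y118.540 F2913
G1 X7.955 Y27.675
G1 X77.202 Y34.498
G1 X26.213 Y118.072
G1 X50.509 Y46.915
M5
G00 X23.259 Y115.585
M4 S369
G1 X40.940 Y115.585 F2913
G1 X40.940 Y104.704
G1 X23.259 Y104.704
G1 X23.259 Y115.585
M5
G00 X66.356 Y40.073
M4 S369
G1 X47.492 Y30.161 F2913
G1 X33.934 Y42.533
G1 X18.414 Y59.274
M5

1 u = 1 mm; y_m = 137.083 − y.

[1] `<path>` cubic bezier, #000000→engrave S369 F2913: (51.603,94.787) → (44.756,109.725) → (32.259,111.364) → (19.907,95.969)

[2] `<polygon>` closed polygon, #000000→engrave S369 F2913: (50.509,46.915) → (63.896,118.540) → (7.955,27.675) → (77.202,34.498) → (26.213,118.072) → (50.509,46.915) (closed)

[3] `<polygon>` rectangle, #000000→engrave S369 F2913: (23.259,115.585) → (40.940,115.585) → (40.940,104.704) → (23.259,104.704) → (23.259,115.585) (closed)

[4] `<path>` cubic bezier, #000000→engrave S369 F2913: (66.356,40.073) → (47.492,30.161) → (33.934,42.533) → (18.414,59.274)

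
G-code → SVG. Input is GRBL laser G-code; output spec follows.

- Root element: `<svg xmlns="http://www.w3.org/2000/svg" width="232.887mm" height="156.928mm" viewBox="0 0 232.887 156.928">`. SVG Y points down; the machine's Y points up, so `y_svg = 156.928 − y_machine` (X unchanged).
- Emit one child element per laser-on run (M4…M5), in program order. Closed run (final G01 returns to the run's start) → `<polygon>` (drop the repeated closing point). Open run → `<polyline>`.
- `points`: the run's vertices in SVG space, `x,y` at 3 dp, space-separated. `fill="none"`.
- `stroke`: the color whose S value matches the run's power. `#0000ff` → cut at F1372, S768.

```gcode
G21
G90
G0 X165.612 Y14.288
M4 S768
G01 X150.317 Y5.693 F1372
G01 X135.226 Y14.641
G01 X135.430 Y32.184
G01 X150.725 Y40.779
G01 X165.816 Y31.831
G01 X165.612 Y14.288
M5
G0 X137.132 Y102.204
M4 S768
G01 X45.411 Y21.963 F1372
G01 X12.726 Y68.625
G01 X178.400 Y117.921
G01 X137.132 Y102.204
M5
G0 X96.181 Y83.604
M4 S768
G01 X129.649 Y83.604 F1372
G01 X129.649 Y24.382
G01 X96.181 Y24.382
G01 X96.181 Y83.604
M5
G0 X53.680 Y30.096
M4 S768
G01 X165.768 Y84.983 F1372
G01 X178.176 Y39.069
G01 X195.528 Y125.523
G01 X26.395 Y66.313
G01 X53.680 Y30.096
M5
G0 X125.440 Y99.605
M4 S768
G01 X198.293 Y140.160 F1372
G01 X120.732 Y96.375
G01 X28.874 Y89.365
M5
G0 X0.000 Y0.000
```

<svg xmlns="http://www.w3.org/2000/svg" width="232.887mm" height="156.928mm" viewBox="0 0 232.887 156.928">
  <polygon points="165.612,142.640 150.317,151.235 135.226,142.287 135.430,124.744 150.725,116.149 165.816,125.097" fill="none" stroke="#0000ff"/>
  <polygon points="137.132,54.724 45.411,134.965 12.726,88.303 178.400,39.007" fill="none" stroke="#0000ff"/>
  <polygon points="96.181,73.324 129.649,73.324 129.649,132.546 96.181,132.546" fill="none" stroke="#0000ff"/>
  <polygon points="53.680,126.832 165.768,71.945 178.176,117.859 195.528,31.405 26.395,90.615" fill="none" stroke="#0000ff"/>
  <polyline points="125.440,57.323 198.293,16.768 120.732,60.553 28.874,67.563" fill="none" stroke="#0000ff"/>
</svg>

y_svg = 156.928 − y_m. Every run uses S768, so all elements get stroke `#0000ff` (cut).

[1] closed run; points: 165.612,142.640 150.317,151.235 135.226,142.287 135.430,124.744 150.725,116.149 165.816,125.097

[2] closed run; points: 137.132,54.724 45.411,134.965 12.726,88.303 178.400,39.007

[3] closed run; points: 96.181,73.324 129.649,73.324 129.649,132.546 96.181,132.546

[4] closed run; points: 53.680,126.832 165.768,71.945 178.176,117.859 195.528,31.405 26.395,90.615

[5] open run; points: 125.440,57.323 198.293,16.768 120.732,60.553 28.874,67.563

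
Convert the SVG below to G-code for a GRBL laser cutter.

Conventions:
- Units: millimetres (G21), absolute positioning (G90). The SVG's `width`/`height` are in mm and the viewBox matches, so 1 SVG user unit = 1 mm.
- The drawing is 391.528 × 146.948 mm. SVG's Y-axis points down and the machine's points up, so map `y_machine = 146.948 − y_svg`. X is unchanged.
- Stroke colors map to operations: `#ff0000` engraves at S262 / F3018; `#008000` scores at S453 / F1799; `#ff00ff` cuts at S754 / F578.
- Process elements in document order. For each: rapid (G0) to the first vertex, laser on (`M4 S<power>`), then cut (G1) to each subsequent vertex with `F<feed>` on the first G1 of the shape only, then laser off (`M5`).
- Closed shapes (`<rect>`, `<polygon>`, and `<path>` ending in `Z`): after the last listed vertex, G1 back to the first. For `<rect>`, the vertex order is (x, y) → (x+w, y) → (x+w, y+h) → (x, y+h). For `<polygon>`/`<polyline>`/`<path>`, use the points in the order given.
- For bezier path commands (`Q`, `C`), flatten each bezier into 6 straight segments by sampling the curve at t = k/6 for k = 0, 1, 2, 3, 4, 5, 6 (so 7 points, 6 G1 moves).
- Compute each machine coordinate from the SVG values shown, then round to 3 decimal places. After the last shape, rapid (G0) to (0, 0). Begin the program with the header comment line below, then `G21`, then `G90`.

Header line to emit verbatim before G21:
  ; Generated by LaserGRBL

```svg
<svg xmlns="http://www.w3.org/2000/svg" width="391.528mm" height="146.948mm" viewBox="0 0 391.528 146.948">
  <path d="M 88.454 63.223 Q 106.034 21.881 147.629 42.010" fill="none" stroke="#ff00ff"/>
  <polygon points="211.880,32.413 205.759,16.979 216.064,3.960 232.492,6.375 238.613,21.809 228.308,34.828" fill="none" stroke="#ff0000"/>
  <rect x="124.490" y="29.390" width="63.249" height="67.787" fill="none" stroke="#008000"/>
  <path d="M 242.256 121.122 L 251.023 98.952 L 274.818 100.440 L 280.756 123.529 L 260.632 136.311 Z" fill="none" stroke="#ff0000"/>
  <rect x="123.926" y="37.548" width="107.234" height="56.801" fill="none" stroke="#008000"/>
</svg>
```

; Generated by LaserGRBL
G21
G90
G0 X88.454 Y83.725
M4 S754
G1 X94.981 Y95.798 F578
G1 X102.842 Y104.456
G1 X112.038 Y109.699
G1 X122.567 Y111.527
G1 X134.431 Y109.940
G1 X147.629 Y104.938
M5
G0 X211.880 Y114.535
M4 S262
G1 X205.759 Y129.969 F3018
G1 X216.064 Y142.988
G1 X232.492 Y140.573
G1 X238.613 Y125.139
G1 X228.308 Y112.120
G1 X211.880 Y114.535
M5
G0 X124.490 Y117.558
M4 S453
G1 X187.739 Y117.558 F1799
G1 X187.739 Y49.771
G1 X124.490 Y49.771
G1 X124.490 Y117.558
M5
G0 X242.256 Y25.826
M4 S262
G1 X251.023 Y47.996 F3018
G1 X274.818 Y46.508
G1 X280.756 Y23.419
G1 X260.632 Y10.637
G1 X242.256 Y25.826
M5
G0 X123.926 Y109.400
M4 S453
G1 X231.160 Y109.400 F1799
G1 X231.160 Y52.599
G1 X123.926 Y52.599
G1 X123.926 Y109.400
M5
G0 X0.000 Y0.000

viewBox `0 0 391.528 146.948` with mm width/height → 1 unit = 1 mm. Flip: y_m = 146.948 − y_svg.

**Shape 1** — `<path>` quadratic bezier, stroke `#ff00ff` → cut (S754, F578). Control points (SVG): P0=(88.454,63.223), P1=(106.034,21.881), P2=(147.629,42.010); sampled at t=k/6. Machine vertices: (88.454,83.725) → (94.981,95.798) → (102.842,104.456) → (112.038,109.699) → (122.567,111.527) → (134.431,109.940) → (147.629,104.938). Open path.

**Shape 2** — `<polygon>` regular polygon, stroke `#ff0000` → engrave (S262, F3018). Machine vertices: (211.880,114.535) → (205.759,129.969) → (216.064,142.988) → (232.492,140.573) → (238.613,125.139) → (228.308,112.120) → (211.880,114.535). Closed: final G1 returns to the first vertex.

**Shape 3** — `<rect>` rectangle, stroke `#008000` → score (S453, F1799). Machine vertices: (124.490,117.558) → (187.739,117.558) → (187.739,49.771) → (124.490,49.771) → (124.490,117.558). Closed: final G1 returns to the first vertex.

**Shape 4** — `<path>` regular polygon, stroke `#ff0000` → engrave (S262, F3018). Machine vertices: (242.256,25.826) → (251.023,47.996) → (274.818,46.508) → (280.756,23.419) → (260.632,10.637) → (242.256,25.826). Closed: final G1 returns to the first vertex.

**Shape 5** — `<rect>` rectangle, stroke `#008000` → score (S453, F1799). Machine vertices: (123.926,109.400) → (231.160,109.400) → (231.160,52.599) → (123.926,52.599) → (123.926,109.400). Closed: final G1 returns to the first vertex.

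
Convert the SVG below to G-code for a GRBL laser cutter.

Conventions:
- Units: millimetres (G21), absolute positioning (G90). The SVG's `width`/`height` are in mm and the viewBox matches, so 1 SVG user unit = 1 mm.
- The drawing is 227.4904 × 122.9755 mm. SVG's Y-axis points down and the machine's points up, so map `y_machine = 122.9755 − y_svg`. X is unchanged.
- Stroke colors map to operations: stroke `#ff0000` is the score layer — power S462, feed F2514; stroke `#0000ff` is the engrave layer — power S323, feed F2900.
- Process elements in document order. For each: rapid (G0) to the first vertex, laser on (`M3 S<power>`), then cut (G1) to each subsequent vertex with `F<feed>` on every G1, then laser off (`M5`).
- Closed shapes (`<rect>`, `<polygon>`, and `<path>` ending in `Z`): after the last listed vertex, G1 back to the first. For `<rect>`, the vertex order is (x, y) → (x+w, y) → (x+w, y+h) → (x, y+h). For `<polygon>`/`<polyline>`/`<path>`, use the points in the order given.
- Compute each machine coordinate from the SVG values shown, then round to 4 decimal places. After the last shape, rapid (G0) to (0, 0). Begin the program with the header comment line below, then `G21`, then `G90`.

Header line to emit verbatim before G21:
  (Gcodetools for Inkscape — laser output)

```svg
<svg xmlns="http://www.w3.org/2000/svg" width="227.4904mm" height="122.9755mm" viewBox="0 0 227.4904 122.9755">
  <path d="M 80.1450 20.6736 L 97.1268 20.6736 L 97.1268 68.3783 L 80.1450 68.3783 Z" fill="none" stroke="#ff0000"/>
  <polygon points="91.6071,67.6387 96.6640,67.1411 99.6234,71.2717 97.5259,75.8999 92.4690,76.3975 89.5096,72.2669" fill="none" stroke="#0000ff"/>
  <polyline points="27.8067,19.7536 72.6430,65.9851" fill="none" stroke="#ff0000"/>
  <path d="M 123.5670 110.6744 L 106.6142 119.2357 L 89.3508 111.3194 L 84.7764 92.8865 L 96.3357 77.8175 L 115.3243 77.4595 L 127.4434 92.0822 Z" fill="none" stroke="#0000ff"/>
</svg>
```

1 u = 1 mm; y_m = 122.9755 − y.

[1] `<path>` rectangle, #ff0000→score S462 F2514: (80.1450,102.3019) → (97.1268,102.3019) → (97.1268,54.5972) → (80.1450,54.5972) → (80.1450,102.3019) (closed)

[2] `<polygon>` regular polygon, #0000ff→engrave S323 F2900: (91.6071,55.3368) → (96.6640,55.8344) → (99.6234,51.7038) → (97.5259,47.0756) → (92.4690,46.5780) → (89.5096,50.7086) → (91.6071,55.3368) (closed)

[3] `<polyline>` line segment, #ff0000→score S462 F2514: (27.8067,103.2219) → (72.6430,56.9904)

[4] `<path>` regular polygon, #0000ff→engrave S323 F2900: (123.5670,12.3011) → (106.6142,3.7398) → (89.3508,11.6561) → (84.7764,30.0890) → (96.3357,45.1580) → (115.3243,45.5160) → (127.4434,30.8933) → (123.5670,12.3011) (closed)

(Gcodetools for Inkscape — laser output)
G21
G90
G0 X80.1450 Y102.3019
M3 S462
G1 X97.1268 Y102.3019 F2514
G1 X97.1268 Y54.5972 F2514
G1 X80.1450 Y54.5972 F2514
G1 X80.1450 Y102.3019 F2514
M5
G0 X91.6071 Y55.3368
M3 S323
G1 X96.6640 Y55.8344 F2900
G1 X99.6234 Y51.7038 F2900
G1 X97.5259 Y47.0756 F2900
G1 X92.4690 Y46.5780 F2900
G1 X89.5096 Y50.7086 F2900
G1 X91.6071 Y55.3368 F2900
M5
G0 X27.8067 Y103.2219
M3 S462
G1 X72.6430 Y56.9904 F2514
M5
G0 X123.5670 Y12.3011
M3 S323
G1 X106.6142 Y3.7398 F2900
G1 X89.3508 Y11.6561 F2900
G1 X84.7764 Y30.0890 F2900
G1 X96.3357 Y45.1580 F2900
G1 X115.3243 Y45.5160 F2900
G1 X127.4434 Y30.8933 F2900
G1 X123.5670 Y12.3011 F2900
M5
G0 X0.0000 Y0.0000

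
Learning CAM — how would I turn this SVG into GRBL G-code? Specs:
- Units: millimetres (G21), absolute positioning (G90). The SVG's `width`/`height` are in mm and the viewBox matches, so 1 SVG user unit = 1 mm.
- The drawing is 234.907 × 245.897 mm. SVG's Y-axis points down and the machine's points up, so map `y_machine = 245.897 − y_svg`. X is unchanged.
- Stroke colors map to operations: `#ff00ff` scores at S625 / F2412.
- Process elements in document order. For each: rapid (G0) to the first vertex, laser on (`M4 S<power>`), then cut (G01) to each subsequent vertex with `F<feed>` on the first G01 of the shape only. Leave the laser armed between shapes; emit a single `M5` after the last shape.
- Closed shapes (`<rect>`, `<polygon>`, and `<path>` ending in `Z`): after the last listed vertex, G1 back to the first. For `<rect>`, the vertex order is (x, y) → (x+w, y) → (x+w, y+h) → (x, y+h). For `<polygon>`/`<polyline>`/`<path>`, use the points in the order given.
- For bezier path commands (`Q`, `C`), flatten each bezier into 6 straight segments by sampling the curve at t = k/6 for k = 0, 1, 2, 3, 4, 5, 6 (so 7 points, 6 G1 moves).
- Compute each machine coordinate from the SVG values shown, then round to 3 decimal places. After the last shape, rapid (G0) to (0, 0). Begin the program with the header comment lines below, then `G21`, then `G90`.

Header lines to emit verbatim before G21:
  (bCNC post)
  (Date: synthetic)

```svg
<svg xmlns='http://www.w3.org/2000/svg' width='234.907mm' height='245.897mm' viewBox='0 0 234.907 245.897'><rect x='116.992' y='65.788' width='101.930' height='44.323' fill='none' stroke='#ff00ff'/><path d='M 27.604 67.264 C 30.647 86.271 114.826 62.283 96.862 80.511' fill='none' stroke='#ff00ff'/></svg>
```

1 u = 1 mm; y_m = 245.897 − y.

[1] `<rect>` rectangle, #ff00ff→score S625 F2412: (116.992,180.109) → (218.922,180.109) → (218.922,135.786) → (116.992,135.786) → (116.992,180.109) (closed)

[2] `<path>` cubic bezier, #ff00ff→score S625 F2412: (27.604,178.633) → (35.038,172.318) → (50.904,170.802) → (70.111,171.717) → (87.566,172.698) → (98.181,171.376) → (96.862,165.386)

(bCNC post)
(Date: synthetic)
G21
G90
G0 X116.992 Y180.109
M4 S625
G01 X218.922 Y180.109 F2412
G01 X218.922 Y135.786
G01 X116.992 Y135.786
G01 X116.992 Y180.109
G0 X27.604 Y178.633
M4 S625
G01 X35.038 Y172.318 F2412
G01 X50.904 Y170.802
G01 X70.111 Y171.717
G01 X87.566 Y172.698
G01 X98.181 Y171.376
G01 X96.862 Y165.386
M5
G0 X0.000 Y0.000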